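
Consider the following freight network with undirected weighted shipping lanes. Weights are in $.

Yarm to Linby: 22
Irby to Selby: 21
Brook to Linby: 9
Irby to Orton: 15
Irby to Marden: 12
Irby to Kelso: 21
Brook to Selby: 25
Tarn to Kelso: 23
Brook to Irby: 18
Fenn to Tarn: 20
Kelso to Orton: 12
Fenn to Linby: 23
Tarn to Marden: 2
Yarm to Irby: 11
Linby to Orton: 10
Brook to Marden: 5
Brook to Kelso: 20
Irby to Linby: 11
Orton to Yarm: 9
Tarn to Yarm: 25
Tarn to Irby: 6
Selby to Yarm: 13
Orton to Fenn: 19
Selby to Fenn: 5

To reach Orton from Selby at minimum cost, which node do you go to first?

Yarm

Enumerating some paths:
Selby → Yarm → Orton: 13+9 = 22
Selby → Fenn → Orton: 5+19 = 24
Selby → Irby → Orton: 21+15 = 36
Cheapest is Selby → Yarm → Orton at $22.
So from Selby the first move is to Yarm.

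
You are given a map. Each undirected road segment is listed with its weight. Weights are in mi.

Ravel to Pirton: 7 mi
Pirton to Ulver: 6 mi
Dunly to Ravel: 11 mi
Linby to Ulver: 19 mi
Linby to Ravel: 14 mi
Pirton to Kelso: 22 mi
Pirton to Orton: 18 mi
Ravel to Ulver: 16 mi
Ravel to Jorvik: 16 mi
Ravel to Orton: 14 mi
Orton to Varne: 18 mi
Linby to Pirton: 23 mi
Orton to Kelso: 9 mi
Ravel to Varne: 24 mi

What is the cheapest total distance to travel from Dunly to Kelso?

Enumerating some paths:
Dunly–Ravel–Pirton–Orton–Kelso: 11+7+18+9 = 45
Dunly–Ravel–Pirton–Kelso: 11+7+22 = 40
Dunly–Ravel–Orton–Kelso: 11+14+9 = 34
Cheapest is Dunly–Ravel–Orton–Kelso at 34 mi.

34 mi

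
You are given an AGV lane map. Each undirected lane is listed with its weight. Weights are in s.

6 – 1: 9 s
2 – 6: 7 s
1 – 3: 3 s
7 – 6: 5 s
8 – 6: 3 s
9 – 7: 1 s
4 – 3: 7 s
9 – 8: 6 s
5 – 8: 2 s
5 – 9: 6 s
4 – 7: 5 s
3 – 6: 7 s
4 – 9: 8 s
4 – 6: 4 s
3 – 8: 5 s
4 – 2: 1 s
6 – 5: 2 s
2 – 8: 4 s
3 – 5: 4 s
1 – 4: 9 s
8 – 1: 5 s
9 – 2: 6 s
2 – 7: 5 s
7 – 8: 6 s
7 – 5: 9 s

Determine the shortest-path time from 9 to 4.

6 s

Compare a few routes:
9–2–4: 6+1 = 7
9–7–2–4: 1+5+1 = 7
9–7–4: 1+5 = 6
Cheapest is 9–7–4 at 6 s.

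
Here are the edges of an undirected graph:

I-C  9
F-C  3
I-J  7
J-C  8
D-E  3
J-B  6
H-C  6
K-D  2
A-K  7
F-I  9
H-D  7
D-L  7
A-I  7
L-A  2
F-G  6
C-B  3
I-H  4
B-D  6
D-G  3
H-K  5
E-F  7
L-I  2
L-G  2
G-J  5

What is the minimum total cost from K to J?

10

Candidate routes:
K - D - G - J: 2+3+5 = 10
K - D - L - G - J: 2+7+2+5 = 16
K - D - B - J: 2+6+6 = 14
Cheapest is K - D - G - J at 10.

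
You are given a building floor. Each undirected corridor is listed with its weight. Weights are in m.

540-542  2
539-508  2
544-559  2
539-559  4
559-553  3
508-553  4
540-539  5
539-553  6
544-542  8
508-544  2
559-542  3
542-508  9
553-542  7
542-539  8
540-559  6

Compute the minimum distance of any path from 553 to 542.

Enumerating some paths:
553–559–542: 3+3 = 6
553–542: 7 = 7
Cheapest is 553–559–542 at 6 m.

6 m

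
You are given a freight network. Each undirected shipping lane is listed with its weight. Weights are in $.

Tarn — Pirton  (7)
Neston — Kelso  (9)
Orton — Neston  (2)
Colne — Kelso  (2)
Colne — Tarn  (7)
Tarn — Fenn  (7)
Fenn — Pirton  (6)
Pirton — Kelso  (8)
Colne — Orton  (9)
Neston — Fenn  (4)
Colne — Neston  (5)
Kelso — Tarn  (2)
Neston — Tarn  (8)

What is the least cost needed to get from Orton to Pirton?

Candidate routes:
Orton–Neston–Colne–Kelso–Pirton: 2+5+2+8 = 17
Orton–Neston–Fenn–Pirton: 2+4+6 = 12
Cheapest is Orton–Neston–Fenn–Pirton at $12.

$12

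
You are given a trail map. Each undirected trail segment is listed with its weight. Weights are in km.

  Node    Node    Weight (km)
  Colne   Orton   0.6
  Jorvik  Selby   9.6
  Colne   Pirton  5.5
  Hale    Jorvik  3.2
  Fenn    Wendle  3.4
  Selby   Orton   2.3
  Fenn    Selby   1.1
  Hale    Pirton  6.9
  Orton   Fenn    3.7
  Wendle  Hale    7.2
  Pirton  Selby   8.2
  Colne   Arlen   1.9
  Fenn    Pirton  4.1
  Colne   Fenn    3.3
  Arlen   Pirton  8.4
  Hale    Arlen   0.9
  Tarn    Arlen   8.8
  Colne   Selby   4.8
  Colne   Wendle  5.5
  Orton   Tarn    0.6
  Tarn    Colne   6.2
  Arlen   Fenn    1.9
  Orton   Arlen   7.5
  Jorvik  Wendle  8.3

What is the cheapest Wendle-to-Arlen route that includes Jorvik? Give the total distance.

12.4 km

Shortest Wendle→Jorvik: Wendle–Jorvik = 8.3
Shortest Jorvik→Arlen: Jorvik–Hale–Arlen = 4.1
Total via Jorvik: 8.3 + 4.1 = 12.4 km.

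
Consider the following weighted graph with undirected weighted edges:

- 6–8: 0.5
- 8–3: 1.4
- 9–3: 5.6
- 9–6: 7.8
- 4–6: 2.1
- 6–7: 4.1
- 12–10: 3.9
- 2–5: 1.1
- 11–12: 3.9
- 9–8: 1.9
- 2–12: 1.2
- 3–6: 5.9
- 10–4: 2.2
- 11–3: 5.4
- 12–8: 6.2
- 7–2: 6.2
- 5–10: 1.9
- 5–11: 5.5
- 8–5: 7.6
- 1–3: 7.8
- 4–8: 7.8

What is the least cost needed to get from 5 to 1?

Compare a few routes:
5 - 8 - 3 - 1: 7.6+1.4+7.8 = 16.8
5 - 10 - 4 - 6 - 8 - 3 - 1: 1.9+2.2+2.1+0.5+1.4+7.8 = 15.9
The minimum is 15.9 via 5 - 10 - 4 - 6 - 8 - 3 - 1.

15.9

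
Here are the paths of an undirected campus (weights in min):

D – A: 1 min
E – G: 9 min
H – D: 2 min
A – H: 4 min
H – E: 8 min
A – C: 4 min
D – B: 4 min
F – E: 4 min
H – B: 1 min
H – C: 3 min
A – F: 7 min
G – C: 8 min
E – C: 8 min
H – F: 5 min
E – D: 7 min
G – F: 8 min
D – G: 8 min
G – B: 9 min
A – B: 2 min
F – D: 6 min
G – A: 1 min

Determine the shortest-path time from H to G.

4 min

Settle nodes by increasing distance from H:
H: 0
B: 1  (via H)
D: 2  (via H)
A: 3  (via B)
C: 3  (via H)
G: 4  (via A)
Shortest route: H–B–A–G = 4 min.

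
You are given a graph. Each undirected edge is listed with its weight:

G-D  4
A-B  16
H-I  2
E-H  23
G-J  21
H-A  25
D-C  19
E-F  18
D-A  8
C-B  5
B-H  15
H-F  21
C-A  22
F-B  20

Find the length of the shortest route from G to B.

Shortest distances from G:
G: 0
D: 4  (via G)
A: 12  (via D)
J: 21  (via G)
C: 23  (via D)
B: 28  (via A)
Shortest route: G–D–A–B = 28.

28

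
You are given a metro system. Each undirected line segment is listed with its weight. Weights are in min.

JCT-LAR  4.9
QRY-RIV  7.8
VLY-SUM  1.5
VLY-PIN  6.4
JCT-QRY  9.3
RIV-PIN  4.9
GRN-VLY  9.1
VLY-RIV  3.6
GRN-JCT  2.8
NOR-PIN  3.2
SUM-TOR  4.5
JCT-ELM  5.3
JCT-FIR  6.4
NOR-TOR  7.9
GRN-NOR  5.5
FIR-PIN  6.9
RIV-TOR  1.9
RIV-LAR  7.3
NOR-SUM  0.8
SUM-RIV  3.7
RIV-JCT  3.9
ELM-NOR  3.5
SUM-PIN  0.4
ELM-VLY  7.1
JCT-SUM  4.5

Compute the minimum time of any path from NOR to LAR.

Running Dijkstra from NOR:
NOR: 0
SUM: 0.8  (via NOR)
PIN: 1.2  (via SUM)
VLY: 2.3  (via SUM)
ELM: 3.5  (via NOR)
RIV: 4.5  (via SUM)
TOR: 5.3  (via SUM)
JCT: 5.3  (via SUM)
GRN: 5.5  (via NOR)
FIR: 8.1  (via PIN)
LAR: 10.2  (via JCT)
Shortest route: NOR–SUM–JCT–LAR = 10.2 min.

10.2 min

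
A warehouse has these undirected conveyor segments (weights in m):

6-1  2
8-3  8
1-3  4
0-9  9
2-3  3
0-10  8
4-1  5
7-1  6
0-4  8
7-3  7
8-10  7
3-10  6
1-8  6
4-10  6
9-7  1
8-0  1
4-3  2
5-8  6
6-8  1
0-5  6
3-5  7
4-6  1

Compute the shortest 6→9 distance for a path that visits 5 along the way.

22 m

Shortest 6→5: 6 → 8 → 5 = 7
Best 5 to 9: 5 → 0 → 9 costing 15
Total via 5: 7 + 15 = 22 m.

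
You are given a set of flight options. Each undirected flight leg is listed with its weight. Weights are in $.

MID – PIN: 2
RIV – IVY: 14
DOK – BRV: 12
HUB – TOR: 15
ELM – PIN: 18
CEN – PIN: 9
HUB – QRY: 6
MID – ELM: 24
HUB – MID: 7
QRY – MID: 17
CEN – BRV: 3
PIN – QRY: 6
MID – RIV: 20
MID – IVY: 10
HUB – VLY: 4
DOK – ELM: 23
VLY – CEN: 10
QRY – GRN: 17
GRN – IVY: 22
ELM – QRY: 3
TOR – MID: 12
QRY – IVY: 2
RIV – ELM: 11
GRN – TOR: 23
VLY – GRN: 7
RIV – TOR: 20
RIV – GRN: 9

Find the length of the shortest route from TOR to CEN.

Settle nodes by increasing distance from TOR:
TOR: 0
MID: 12  (via TOR)
PIN: 14  (via MID)
HUB: 15  (via TOR)
VLY: 19  (via HUB)
RIV: 20  (via TOR)
QRY: 20  (via PIN)
IVY: 22  (via MID)
ELM: 23  (via QRY)
CEN: 23  (via PIN)
Shortest route: TOR–MID–PIN–CEN = $23.

$23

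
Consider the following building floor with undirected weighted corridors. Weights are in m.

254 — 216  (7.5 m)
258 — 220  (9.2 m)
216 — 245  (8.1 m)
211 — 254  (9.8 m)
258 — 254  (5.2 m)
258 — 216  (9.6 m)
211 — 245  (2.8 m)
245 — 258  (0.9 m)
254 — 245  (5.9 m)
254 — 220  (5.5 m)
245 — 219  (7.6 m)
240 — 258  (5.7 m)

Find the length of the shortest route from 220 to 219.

Enumerating some paths:
220–254–258–245–219: 5.5+5.2+0.9+7.6 = 19.2
220–258–245–219: 9.2+0.9+7.6 = 17.7
220–254–245–219: 5.5+5.9+7.6 = 19
The minimum is 17.7 m via 220–258–245–219.

17.7 m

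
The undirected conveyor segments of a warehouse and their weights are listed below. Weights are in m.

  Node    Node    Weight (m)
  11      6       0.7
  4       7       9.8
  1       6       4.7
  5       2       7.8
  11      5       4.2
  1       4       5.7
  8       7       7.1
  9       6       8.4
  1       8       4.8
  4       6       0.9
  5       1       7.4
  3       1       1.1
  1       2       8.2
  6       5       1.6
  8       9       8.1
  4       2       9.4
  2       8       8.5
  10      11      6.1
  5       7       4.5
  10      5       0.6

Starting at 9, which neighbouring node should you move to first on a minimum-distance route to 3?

Enumerating some paths:
9 - 6 - 1 - 3: 8.4+4.7+1.1 = 14.2
9 - 8 - 1 - 3: 8.1+4.8+1.1 = 14
The minimum is 14 m via 9 - 8 - 1 - 3.
So from 9 the first move is to 8.

8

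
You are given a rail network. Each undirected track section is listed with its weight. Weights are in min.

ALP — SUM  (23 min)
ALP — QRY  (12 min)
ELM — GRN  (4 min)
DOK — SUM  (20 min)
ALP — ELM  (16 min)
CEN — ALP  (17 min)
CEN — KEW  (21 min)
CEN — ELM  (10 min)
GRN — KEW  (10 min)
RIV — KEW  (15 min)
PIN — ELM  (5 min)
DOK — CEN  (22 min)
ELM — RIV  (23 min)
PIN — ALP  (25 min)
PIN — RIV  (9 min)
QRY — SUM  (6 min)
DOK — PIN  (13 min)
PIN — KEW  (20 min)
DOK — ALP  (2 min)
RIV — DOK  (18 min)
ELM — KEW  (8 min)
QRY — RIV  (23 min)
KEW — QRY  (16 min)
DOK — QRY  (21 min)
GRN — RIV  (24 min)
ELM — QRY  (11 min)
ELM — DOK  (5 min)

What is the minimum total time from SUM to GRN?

21 min

Compare a few routes:
SUM → QRY → ALP → DOK → ELM → GRN: 6+12+2+5+4 = 29
SUM → DOK → ELM → GRN: 20+5+4 = 29
SUM → QRY → ELM → GRN: 6+11+4 = 21
Cheapest is SUM → QRY → ELM → GRN at 21 min.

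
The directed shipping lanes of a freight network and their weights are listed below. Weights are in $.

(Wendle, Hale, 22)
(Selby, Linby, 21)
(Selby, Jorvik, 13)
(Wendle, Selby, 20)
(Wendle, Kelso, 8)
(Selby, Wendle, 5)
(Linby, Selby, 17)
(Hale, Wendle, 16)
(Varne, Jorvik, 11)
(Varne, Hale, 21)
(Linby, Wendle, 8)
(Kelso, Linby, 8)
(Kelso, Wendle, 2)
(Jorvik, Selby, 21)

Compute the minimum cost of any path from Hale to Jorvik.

Shortest distances from Hale:
Hale: 0
Wendle: 16  (via Hale)
Kelso: 24  (via Wendle)
Linby: 32  (via Kelso)
Selby: 36  (via Wendle)
Jorvik: 49  (via Selby)
Shortest route: Hale → Wendle → Selby → Jorvik = $49.

$49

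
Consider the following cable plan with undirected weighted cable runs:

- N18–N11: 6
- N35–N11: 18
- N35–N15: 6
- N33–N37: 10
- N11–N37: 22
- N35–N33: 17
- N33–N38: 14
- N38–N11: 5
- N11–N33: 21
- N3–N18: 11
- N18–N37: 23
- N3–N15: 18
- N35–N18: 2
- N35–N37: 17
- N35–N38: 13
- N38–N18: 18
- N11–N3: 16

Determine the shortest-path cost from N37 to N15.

23

Settle nodes by increasing distance from N37:
N37: 0
N33: 10  (via N37)
N35: 17  (via N37)
N18: 19  (via N35)
N11: 22  (via N37)
N15: 23  (via N35)
Shortest route: N37–N35–N15 = 23.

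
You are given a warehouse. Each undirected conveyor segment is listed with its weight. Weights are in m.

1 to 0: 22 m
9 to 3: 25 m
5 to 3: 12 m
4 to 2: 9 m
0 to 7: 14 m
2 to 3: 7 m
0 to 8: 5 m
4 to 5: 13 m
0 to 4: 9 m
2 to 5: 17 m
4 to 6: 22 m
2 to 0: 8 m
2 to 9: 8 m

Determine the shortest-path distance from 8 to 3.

Shortest distances from 8:
8: 0
0: 5  (via 8)
2: 13  (via 0)
4: 14  (via 0)
7: 19  (via 0)
3: 20  (via 2)
Shortest route: 8 → 0 → 2 → 3 = 20 m.

20 m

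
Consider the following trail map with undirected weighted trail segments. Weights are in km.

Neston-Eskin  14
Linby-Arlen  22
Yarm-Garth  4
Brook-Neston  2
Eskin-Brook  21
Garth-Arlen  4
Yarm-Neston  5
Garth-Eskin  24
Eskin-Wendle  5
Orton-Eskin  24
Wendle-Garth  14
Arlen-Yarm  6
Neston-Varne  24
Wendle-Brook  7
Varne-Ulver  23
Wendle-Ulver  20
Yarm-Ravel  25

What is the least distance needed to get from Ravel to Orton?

68 km

Candidate routes:
Ravel - Yarm - Neston - Eskin - Orton: 25+5+14+24 = 68
Ravel - Yarm - Garth - Wendle - Eskin - Orton: 25+4+14+5+24 = 72
Ravel - Yarm - Garth - Eskin - Orton: 25+4+24+24 = 77
The minimum is 68 km via Ravel - Yarm - Neston - Eskin - Orton.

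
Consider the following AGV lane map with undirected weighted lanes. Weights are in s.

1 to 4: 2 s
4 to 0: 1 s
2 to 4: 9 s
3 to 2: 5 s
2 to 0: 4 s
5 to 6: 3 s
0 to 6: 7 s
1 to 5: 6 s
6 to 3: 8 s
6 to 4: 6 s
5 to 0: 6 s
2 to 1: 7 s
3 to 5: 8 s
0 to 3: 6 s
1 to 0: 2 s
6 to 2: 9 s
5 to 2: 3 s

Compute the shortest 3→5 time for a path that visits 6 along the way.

Best 3 to 6: 3–6 costing 8
Shortest 6→5: 6–5 = 3
Total via 6: 8 + 3 = 11 s.

11 s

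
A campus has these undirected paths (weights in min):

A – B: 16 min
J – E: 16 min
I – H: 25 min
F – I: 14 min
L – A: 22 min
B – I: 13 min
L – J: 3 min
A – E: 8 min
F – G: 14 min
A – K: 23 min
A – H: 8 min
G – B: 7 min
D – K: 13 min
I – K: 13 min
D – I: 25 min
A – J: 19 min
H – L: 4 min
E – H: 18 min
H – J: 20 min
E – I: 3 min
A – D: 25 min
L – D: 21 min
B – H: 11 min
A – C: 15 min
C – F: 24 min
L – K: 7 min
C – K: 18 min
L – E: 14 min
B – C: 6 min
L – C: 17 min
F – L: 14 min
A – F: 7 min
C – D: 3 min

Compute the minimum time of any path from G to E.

23 min

Running Dijkstra from G:
G: 0
B: 7  (via G)
C: 13  (via B)
F: 14  (via G)
D: 16  (via C)
H: 18  (via B)
I: 20  (via B)
A: 21  (via F)
L: 22  (via H)
E: 23  (via I)
Shortest route: G–B–I–E = 23 min.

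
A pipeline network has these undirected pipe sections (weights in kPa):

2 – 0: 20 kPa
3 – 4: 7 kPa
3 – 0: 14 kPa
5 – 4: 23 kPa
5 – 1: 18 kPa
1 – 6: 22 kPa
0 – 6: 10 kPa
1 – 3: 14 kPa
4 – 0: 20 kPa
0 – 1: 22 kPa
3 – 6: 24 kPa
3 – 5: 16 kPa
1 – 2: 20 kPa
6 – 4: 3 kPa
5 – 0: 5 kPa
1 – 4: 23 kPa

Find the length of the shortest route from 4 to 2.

Enumerating some paths:
4–3–1–2: 7+14+20 = 41
4–3–0–2: 7+14+20 = 41
4–0–2: 20+20 = 40
4–6–0–2: 3+10+20 = 33
Cheapest is 4–6–0–2 at 33 kPa.

33 kPa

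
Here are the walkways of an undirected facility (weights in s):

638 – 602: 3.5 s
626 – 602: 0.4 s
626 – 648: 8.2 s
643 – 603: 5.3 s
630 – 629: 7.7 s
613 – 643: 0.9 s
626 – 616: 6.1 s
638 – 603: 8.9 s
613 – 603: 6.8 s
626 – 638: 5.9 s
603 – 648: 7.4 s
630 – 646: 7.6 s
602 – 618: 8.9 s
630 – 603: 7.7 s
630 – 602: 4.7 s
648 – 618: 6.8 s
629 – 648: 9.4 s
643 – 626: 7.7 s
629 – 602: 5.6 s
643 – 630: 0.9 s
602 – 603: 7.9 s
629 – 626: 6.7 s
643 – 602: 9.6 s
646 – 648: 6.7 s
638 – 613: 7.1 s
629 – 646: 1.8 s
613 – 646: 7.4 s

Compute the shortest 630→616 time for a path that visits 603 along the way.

20.6 s

Best 630 to 603: 630–643–603 costing 6.2
Best 603 to 616: 603–602–626–616 costing 14.4
Total via 603: 6.2 + 14.4 = 20.6 s.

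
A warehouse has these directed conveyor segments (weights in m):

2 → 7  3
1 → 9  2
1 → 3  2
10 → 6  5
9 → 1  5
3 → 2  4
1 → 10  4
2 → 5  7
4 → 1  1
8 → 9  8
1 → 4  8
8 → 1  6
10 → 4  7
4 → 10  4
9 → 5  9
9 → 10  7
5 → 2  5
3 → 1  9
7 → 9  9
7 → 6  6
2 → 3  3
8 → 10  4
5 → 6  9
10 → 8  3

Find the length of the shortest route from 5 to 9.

Running Dijkstra from 5:
5: 0
2: 5  (via 5)
3: 8  (via 2)
7: 8  (via 2)
6: 9  (via 5)
1: 17  (via 3)
9: 17  (via 7)
Shortest route: 5–2–7–9 = 17 m.

17 m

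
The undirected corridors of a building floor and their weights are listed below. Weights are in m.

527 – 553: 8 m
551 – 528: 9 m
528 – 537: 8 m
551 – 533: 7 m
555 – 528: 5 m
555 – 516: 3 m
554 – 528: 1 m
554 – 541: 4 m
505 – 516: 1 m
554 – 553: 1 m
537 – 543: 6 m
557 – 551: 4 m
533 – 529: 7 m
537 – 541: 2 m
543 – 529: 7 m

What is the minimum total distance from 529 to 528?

Running Dijkstra from 529:
529: 0
543: 7  (via 529)
533: 7  (via 529)
537: 13  (via 543)
551: 14  (via 533)
541: 15  (via 537)
557: 18  (via 551)
554: 19  (via 541)
528: 20  (via 554)
Shortest route: 529 → 543 → 537 → 541 → 554 → 528 = 20 m.

20 m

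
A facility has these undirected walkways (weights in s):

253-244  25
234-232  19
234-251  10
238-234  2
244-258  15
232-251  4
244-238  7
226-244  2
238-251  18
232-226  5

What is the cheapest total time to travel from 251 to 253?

Candidate routes:
251–234–238–244–253: 10+2+7+25 = 44
251–232–226–244–253: 4+5+2+25 = 36
251–238–244–253: 18+7+25 = 50
251–232–234–238–244–253: 4+19+2+7+25 = 57
Cheapest is 251–232–226–244–253 at 36 s.

36 s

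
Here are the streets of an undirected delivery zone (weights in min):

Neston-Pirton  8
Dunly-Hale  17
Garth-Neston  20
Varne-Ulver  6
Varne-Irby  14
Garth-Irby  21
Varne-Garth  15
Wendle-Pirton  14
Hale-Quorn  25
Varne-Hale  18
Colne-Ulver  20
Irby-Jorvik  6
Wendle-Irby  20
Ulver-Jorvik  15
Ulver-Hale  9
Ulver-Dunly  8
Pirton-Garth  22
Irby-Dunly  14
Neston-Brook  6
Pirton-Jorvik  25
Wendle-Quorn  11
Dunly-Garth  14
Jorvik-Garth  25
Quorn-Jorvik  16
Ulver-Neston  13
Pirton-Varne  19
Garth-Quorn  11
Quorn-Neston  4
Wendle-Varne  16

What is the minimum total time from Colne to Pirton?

41 min

Shortest distances from Colne:
Colne: 0
Ulver: 20  (via Colne)
Varne: 26  (via Ulver)
Dunly: 28  (via Ulver)
Hale: 29  (via Ulver)
Neston: 33  (via Ulver)
Jorvik: 35  (via Ulver)
Quorn: 37  (via Neston)
Brook: 39  (via Neston)
Irby: 40  (via Varne)
Pirton: 41  (via Neston)
Shortest route: Colne → Ulver → Neston → Pirton = 41 min.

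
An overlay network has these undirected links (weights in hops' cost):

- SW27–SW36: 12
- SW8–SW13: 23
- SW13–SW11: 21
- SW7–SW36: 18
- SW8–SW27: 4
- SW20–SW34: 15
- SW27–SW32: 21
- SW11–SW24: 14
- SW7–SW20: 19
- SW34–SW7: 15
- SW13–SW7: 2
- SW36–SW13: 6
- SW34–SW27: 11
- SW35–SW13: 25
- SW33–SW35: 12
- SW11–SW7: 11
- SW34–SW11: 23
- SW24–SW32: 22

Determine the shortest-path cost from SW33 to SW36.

43 hops' cost

Running Dijkstra from SW33:
SW33: 0
SW35: 12  (via SW33)
SW13: 37  (via SW35)
SW7: 39  (via SW13)
SW36: 43  (via SW13)
Shortest route: SW33–SW35–SW13–SW36 = 43 hops' cost.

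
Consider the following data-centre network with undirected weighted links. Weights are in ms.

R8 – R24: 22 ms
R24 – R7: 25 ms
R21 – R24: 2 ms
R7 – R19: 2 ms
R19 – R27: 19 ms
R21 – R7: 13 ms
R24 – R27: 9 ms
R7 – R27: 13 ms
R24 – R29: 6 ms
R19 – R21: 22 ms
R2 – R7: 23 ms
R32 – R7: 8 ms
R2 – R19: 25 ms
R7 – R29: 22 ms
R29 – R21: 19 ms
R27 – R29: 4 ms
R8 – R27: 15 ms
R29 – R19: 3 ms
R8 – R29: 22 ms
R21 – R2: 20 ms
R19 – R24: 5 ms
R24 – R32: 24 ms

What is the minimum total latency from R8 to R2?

Candidate routes:
R8–R24–R21–R2: 22+2+20 = 44
R8–R27–R24–R21–R2: 15+9+2+20 = 46
R8–R27–R29–R24–R21–R2: 15+4+6+2+20 = 47
R8–R27–R29–R19–R2: 15+4+3+25 = 47
Cheapest is R8–R24–R21–R2 at 44 ms.

44 ms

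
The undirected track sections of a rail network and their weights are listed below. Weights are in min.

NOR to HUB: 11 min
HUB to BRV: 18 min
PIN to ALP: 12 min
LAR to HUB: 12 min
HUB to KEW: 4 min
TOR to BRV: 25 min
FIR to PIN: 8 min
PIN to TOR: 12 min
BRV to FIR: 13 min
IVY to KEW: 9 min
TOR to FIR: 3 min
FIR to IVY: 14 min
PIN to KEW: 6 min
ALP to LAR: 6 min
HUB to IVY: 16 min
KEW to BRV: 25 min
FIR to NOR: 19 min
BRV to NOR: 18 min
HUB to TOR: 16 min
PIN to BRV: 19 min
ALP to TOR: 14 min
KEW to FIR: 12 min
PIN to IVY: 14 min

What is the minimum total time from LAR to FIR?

Settle nodes by increasing distance from LAR:
LAR: 0
ALP: 6  (via LAR)
HUB: 12  (via LAR)
KEW: 16  (via HUB)
PIN: 18  (via ALP)
TOR: 20  (via ALP)
NOR: 23  (via HUB)
FIR: 23  (via TOR)
Shortest route: LAR → ALP → TOR → FIR = 23 min.

23 min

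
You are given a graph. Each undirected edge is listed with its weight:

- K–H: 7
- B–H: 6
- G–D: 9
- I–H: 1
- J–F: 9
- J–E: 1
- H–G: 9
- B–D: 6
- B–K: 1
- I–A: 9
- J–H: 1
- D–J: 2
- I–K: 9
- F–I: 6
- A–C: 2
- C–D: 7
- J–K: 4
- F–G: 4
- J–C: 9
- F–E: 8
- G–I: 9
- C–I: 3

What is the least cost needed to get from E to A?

Candidate routes:
E–J–D–C–A: 1+2+7+2 = 12
E–J–H–I–C–A: 1+1+1+3+2 = 8
E–J–H–I–A: 1+1+1+9 = 12
E–J–C–A: 1+9+2 = 12
The minimum is 8 via E–J–H–I–C–A.

8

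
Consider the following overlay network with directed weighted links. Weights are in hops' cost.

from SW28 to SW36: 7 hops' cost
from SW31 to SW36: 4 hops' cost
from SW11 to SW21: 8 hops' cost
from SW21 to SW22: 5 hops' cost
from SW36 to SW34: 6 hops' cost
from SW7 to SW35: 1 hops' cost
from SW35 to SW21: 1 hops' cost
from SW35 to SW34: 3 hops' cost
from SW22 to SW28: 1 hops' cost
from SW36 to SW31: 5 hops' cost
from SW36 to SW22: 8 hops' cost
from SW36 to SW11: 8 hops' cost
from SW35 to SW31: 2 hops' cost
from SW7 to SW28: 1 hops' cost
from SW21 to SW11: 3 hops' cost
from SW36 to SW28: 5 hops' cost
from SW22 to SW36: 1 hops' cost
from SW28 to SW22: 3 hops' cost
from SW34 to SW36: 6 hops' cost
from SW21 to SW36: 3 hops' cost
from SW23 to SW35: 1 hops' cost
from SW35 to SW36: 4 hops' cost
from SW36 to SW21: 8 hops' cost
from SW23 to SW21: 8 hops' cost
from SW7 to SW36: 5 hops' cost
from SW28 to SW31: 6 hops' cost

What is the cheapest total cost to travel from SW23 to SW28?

Settle nodes by increasing distance from SW23:
SW23: 0
SW35: 1  (via SW23)
SW21: 2  (via SW35)
SW31: 3  (via SW35)
SW34: 4  (via SW35)
SW11: 5  (via SW21)
SW36: 5  (via SW35)
SW22: 7  (via SW21)
SW28: 8  (via SW22)
Shortest route: SW23–SW35–SW21–SW22–SW28 = 8 hops' cost.

8 hops' cost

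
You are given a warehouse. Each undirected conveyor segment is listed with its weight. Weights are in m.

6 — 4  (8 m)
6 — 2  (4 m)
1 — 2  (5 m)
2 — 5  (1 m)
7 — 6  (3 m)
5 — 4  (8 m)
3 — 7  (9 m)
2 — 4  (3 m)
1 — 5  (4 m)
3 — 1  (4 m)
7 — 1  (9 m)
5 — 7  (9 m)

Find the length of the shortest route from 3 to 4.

Compare a few routes:
3 - 1 - 2 - 5 - 4: 4+5+1+8 = 18
3 - 1 - 2 - 4: 4+5+3 = 12
3 - 1 - 5 - 4: 4+4+8 = 16
The minimum is 12 m via 3 - 1 - 2 - 4.

12 m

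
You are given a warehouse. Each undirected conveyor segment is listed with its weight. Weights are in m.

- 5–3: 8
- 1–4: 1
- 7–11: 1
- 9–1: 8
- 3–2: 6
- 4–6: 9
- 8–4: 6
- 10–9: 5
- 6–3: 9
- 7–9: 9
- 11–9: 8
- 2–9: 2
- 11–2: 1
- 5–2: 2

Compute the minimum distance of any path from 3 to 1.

16 m

Candidate routes:
3 → 6 → 4 → 1: 9+9+1 = 19
3 → 2 → 9 → 1: 6+2+8 = 16
Cheapest is 3 → 2 → 9 → 1 at 16 m.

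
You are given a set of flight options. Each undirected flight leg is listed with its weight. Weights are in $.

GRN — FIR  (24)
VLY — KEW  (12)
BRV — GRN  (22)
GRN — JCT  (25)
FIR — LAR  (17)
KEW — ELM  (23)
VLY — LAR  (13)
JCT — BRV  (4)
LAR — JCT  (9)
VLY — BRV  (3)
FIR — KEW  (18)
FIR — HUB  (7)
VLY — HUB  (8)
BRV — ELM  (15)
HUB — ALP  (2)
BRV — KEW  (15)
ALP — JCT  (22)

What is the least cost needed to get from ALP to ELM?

$28

Running Dijkstra from ALP:
ALP: 0
HUB: 2  (via ALP)
FIR: 9  (via HUB)
VLY: 10  (via HUB)
BRV: 13  (via VLY)
JCT: 17  (via BRV)
KEW: 22  (via VLY)
LAR: 23  (via VLY)
ELM: 28  (via BRV)
Shortest route: ALP–HUB–VLY–BRV–ELM = $28.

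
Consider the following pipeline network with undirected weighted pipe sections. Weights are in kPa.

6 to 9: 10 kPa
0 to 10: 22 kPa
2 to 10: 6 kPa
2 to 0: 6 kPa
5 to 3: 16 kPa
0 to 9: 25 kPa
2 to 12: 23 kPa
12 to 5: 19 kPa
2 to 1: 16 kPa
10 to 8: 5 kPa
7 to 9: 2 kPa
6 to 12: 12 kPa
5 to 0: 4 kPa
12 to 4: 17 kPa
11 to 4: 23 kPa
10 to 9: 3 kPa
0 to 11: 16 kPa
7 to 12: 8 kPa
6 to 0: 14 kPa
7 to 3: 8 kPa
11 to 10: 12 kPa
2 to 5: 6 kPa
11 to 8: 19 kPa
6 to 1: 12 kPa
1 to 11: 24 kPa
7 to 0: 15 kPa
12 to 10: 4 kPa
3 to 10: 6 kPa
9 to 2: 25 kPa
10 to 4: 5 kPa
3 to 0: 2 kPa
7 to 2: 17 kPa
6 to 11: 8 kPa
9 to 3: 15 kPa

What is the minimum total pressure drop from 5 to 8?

Settle nodes by increasing distance from 5:
5: 0
0: 4  (via 5)
2: 6  (via 5)
3: 6  (via 0)
10: 12  (via 2)
7: 14  (via 3)
9: 15  (via 10)
12: 16  (via 10)
4: 17  (via 10)
8: 17  (via 10)
Shortest route: 5–2–10–8 = 17 kPa.

17 kPa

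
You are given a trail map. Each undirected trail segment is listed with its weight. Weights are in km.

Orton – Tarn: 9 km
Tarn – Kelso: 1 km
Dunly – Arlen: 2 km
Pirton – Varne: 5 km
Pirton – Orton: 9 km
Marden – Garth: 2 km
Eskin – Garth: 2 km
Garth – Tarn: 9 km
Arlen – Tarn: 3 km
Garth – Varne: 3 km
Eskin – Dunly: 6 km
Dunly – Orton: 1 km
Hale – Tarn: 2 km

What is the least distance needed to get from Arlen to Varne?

13 km

Running Dijkstra from Arlen:
Arlen: 0
Dunly: 2  (via Arlen)
Orton: 3  (via Dunly)
Tarn: 3  (via Arlen)
Kelso: 4  (via Tarn)
Hale: 5  (via Tarn)
Eskin: 8  (via Dunly)
Garth: 10  (via Eskin)
Marden: 12  (via Garth)
Pirton: 12  (via Orton)
Varne: 13  (via Garth)
Shortest route: Arlen → Dunly → Eskin → Garth → Varne = 13 km.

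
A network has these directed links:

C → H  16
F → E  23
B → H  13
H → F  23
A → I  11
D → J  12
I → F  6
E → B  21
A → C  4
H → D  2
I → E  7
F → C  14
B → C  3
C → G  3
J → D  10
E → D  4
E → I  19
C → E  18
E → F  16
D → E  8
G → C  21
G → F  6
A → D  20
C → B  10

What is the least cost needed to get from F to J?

39

Shortest distances from F:
F: 0
C: 14  (via F)
G: 17  (via C)
E: 23  (via F)
B: 24  (via C)
D: 27  (via E)
H: 30  (via C)
J: 39  (via D)
Shortest route: F → E → D → J = 39.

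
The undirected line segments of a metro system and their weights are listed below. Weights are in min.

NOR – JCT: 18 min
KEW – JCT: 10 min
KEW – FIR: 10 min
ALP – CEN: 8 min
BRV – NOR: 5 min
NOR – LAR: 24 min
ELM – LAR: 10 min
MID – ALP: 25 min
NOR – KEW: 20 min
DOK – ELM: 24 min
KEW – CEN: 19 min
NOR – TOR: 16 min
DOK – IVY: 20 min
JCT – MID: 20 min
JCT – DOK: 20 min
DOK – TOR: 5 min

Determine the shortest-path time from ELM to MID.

Shortest distances from ELM:
ELM: 0
LAR: 10  (via ELM)
DOK: 24  (via ELM)
TOR: 29  (via DOK)
NOR: 34  (via LAR)
BRV: 39  (via NOR)
IVY: 44  (via DOK)
JCT: 44  (via DOK)
KEW: 54  (via NOR)
FIR: 64  (via KEW)
MID: 64  (via JCT)
Shortest route: ELM → DOK → JCT → MID = 64 min.

64 min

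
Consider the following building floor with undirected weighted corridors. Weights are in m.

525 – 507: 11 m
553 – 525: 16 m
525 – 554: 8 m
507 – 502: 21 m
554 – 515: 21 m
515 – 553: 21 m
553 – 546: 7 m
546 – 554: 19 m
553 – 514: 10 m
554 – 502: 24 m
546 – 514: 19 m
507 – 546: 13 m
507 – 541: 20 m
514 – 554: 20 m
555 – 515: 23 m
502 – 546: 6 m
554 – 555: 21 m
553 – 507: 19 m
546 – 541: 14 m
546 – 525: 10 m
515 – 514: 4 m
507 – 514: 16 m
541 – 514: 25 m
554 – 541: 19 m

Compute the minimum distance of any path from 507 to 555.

Compare a few routes:
507–514–515–555: 16+4+23 = 43
507–546–525–554–555: 13+10+8+21 = 52
507–525–554–555: 11+8+21 = 40
Cheapest is 507–525–554–555 at 40 m.

40 m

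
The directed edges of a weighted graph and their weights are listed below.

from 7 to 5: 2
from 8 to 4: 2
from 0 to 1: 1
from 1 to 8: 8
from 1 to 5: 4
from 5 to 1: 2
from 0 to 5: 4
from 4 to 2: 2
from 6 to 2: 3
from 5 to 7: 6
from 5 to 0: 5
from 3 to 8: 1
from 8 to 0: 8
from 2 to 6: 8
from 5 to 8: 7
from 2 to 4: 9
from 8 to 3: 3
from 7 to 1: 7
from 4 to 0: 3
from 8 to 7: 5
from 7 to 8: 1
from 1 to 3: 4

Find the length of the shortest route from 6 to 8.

Enumerating some paths:
6 - 2 - 4 - 0 - 1 - 8: 3+9+3+1+8 = 24
6 - 2 - 4 - 0 - 5 - 8: 3+9+3+4+7 = 26
6 - 2 - 4 - 0 - 1 - 3 - 8: 3+9+3+1+4+1 = 21
The minimum is 21 via 6 - 2 - 4 - 0 - 1 - 3 - 8.

21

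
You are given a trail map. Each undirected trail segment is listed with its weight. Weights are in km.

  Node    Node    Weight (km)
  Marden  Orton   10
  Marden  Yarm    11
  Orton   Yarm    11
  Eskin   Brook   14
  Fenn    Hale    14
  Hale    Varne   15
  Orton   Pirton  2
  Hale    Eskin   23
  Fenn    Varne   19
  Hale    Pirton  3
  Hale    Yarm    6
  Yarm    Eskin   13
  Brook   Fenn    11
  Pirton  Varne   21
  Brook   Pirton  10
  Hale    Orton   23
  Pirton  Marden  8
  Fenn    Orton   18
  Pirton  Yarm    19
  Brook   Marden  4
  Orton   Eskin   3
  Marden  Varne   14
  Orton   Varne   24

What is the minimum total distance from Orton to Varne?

Candidate routes:
Orton → Varne: 24 = 24
Orton → Pirton → Hale → Varne: 2+3+15 = 20
Orton → Pirton → Varne: 2+21 = 23
Orton → Marden → Varne: 10+14 = 24
Cheapest is Orton → Pirton → Hale → Varne at 20 km.

20 km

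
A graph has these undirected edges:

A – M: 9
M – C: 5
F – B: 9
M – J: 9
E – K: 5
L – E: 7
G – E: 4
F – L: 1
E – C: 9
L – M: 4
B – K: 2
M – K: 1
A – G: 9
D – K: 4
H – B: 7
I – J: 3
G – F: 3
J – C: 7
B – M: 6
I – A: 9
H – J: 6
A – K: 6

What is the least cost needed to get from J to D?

14

Shortest distances from J:
J: 0
I: 3  (via J)
H: 6  (via J)
C: 7  (via J)
M: 9  (via J)
K: 10  (via M)
A: 12  (via I)
B: 12  (via K)
L: 13  (via M)
D: 14  (via K)
Shortest route: J → M → K → D = 14.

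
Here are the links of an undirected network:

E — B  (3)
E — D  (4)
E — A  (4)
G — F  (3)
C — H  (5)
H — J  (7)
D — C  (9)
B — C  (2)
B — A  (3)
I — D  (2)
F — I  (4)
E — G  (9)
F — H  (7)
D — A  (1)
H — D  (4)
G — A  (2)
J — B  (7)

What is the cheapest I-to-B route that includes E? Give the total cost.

9

Best I to E: I → D → E costing 6
Best E to B: E → B costing 3
Total via E: 6 + 3 = 9.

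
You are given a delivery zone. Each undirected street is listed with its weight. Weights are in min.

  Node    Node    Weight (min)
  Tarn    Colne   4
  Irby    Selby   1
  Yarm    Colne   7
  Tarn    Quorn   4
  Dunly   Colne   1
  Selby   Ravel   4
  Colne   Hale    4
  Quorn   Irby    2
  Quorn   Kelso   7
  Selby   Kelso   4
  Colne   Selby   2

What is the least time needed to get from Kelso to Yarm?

Shortest distances from Kelso:
Kelso: 0
Selby: 4  (via Kelso)
Irby: 5  (via Selby)
Colne: 6  (via Selby)
Quorn: 7  (via Kelso)
Dunly: 7  (via Colne)
Ravel: 8  (via Selby)
Tarn: 10  (via Colne)
Hale: 10  (via Colne)
Yarm: 13  (via Colne)
Shortest route: Kelso–Selby–Colne–Yarm = 13 min.

13 min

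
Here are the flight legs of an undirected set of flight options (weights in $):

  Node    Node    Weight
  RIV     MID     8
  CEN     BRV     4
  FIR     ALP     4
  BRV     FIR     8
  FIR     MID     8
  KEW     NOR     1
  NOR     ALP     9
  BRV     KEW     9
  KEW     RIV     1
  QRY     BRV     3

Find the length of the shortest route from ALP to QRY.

Candidate routes:
ALP - FIR - BRV - QRY: 4+8+3 = 15
ALP - NOR - KEW - BRV - QRY: 9+1+9+3 = 22
Cheapest is ALP - FIR - BRV - QRY at $15.

$15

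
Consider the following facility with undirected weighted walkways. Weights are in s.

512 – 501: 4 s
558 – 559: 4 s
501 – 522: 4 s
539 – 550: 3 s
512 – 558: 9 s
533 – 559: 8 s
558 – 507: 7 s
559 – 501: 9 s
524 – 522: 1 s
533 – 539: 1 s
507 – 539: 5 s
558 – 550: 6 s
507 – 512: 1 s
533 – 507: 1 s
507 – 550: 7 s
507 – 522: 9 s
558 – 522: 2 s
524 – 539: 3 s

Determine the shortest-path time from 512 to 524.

6 s

Settle nodes by increasing distance from 512:
512: 0
507: 1  (via 512)
533: 2  (via 507)
539: 3  (via 533)
501: 4  (via 512)
524: 6  (via 539)
Shortest route: 512 → 507 → 533 → 539 → 524 = 6 s.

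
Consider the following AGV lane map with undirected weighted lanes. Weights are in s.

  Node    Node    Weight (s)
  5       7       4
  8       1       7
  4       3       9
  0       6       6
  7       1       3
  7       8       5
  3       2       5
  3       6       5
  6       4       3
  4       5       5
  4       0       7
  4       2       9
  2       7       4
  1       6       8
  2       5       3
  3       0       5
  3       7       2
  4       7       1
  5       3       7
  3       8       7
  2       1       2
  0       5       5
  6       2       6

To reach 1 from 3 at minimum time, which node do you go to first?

7

Enumerating some paths:
3 → 7 → 2 → 1: 2+4+2 = 8
3 → 2 → 1: 5+2 = 7
3 → 7 → 1: 2+3 = 5
The minimum is 5 s via 3 → 7 → 1.
So from 3 the first move is to 7.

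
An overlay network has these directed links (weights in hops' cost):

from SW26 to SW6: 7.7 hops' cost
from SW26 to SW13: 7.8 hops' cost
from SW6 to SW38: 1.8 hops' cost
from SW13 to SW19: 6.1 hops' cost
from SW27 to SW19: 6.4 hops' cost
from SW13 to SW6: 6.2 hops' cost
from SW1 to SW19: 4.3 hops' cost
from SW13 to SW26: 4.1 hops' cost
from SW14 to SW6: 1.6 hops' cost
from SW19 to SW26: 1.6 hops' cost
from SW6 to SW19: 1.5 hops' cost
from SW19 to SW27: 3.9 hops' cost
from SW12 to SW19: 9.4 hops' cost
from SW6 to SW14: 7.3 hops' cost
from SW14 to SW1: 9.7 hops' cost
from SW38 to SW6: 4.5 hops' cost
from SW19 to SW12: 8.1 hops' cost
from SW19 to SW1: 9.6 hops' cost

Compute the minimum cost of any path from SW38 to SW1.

Shortest distances from SW38:
SW38: 0
SW6: 4.5  (via SW38)
SW19: 6  (via SW6)
SW26: 7.6  (via SW19)
SW27: 9.9  (via SW19)
SW14: 11.8  (via SW6)
SW12: 14.1  (via SW19)
SW13: 15.4  (via SW26)
SW1: 15.6  (via SW19)
Shortest route: SW38 → SW6 → SW19 → SW1 = 15.6 hops' cost.

15.6 hops' cost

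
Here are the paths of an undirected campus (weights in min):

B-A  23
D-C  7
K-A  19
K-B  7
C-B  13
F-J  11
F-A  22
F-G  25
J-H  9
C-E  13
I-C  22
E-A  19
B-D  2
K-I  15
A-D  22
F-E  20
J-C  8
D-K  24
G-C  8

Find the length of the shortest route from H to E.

Shortest distances from H:
H: 0
J: 9  (via H)
C: 17  (via J)
F: 20  (via J)
D: 24  (via C)
G: 25  (via C)
B: 26  (via D)
E: 30  (via C)
Shortest route: H → J → C → E = 30 min.

30 min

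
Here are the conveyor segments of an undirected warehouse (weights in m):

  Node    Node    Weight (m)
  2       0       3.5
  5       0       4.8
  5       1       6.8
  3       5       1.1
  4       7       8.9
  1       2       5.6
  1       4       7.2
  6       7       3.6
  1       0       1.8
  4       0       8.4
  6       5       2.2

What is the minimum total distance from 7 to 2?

Compare a few routes:
7 → 6 → 5 → 0 → 2: 3.6+2.2+4.8+3.5 = 14.1
7 → 6 → 5 → 0 → 1 → 2: 3.6+2.2+4.8+1.8+5.6 = 18
7 → 6 → 5 → 1 → 0 → 2: 3.6+2.2+6.8+1.8+3.5 = 17.9
7 → 6 → 5 → 1 → 2: 3.6+2.2+6.8+5.6 = 18.2
The minimum is 14.1 m via 7 → 6 → 5 → 0 → 2.

14.1 m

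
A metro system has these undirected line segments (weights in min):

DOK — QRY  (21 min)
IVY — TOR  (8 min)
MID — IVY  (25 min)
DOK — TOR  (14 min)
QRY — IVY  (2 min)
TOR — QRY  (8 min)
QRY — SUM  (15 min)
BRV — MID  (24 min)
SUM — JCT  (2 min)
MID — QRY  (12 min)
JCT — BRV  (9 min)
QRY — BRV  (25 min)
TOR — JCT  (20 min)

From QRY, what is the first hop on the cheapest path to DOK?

DOK

Enumerating some paths:
QRY - DOK: 21 = 21
QRY - SUM - JCT - TOR - DOK: 15+2+20+14 = 51
QRY - IVY - TOR - DOK: 2+8+14 = 24
QRY - TOR - DOK: 8+14 = 22
The minimum is 21 min via QRY - DOK.
So from QRY the first move is to DOK.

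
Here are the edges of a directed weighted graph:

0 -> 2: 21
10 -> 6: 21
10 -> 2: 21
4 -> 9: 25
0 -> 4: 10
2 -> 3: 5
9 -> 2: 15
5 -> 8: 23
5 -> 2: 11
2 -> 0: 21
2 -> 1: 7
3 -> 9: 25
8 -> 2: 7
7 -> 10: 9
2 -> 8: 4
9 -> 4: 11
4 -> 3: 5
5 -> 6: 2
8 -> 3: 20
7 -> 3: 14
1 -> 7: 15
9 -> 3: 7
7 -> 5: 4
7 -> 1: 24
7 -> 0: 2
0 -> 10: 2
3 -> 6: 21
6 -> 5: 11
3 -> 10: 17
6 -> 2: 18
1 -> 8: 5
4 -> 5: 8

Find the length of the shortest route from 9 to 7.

37

Settle nodes by increasing distance from 9:
9: 0
3: 7  (via 9)
4: 11  (via 9)
2: 15  (via 9)
5: 19  (via 4)
8: 19  (via 2)
6: 21  (via 5)
1: 22  (via 2)
10: 24  (via 3)
0: 36  (via 2)
7: 37  (via 1)
Shortest route: 9–2–1–7 = 37.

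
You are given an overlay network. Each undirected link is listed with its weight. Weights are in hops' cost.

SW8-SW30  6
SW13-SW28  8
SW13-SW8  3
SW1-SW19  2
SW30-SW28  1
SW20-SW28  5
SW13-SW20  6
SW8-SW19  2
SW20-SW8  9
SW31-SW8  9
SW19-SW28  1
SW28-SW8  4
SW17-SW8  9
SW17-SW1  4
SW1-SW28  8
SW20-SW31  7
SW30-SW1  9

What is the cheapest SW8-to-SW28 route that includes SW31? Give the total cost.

21 hops' cost

Best SW8 to SW31: SW8 → SW31 costing 9
Shortest SW31→SW28: SW31 → SW20 → SW28 = 12
Total via SW31: 9 + 12 = 21 hops' cost.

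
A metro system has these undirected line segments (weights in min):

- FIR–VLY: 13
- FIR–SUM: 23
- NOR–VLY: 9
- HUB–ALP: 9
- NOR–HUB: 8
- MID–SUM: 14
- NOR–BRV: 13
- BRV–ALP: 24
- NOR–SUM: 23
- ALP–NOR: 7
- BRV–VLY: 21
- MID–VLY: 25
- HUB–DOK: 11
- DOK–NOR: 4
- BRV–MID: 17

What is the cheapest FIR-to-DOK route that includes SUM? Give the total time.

50 min

Shortest FIR→SUM: FIR–SUM = 23
Best SUM to DOK: SUM–NOR–DOK costing 27
Total via SUM: 23 + 27 = 50 min.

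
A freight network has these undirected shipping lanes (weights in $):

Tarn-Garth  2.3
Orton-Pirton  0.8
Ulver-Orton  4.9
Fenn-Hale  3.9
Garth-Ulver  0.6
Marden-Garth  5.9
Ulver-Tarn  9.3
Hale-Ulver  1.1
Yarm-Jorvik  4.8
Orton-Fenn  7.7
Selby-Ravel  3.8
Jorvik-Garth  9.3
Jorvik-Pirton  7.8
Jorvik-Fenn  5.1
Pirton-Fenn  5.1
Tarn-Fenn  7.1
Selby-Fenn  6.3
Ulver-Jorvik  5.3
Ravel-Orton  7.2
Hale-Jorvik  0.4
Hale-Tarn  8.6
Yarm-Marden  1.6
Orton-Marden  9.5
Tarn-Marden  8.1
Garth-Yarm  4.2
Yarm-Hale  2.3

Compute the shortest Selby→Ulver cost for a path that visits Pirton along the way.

$17.1

Shortest Selby→Pirton: Selby–Fenn–Pirton = 11.4
Best Pirton to Ulver: Pirton–Orton–Ulver costing 5.7
Total via Pirton: 11.4 + 5.7 = $17.1.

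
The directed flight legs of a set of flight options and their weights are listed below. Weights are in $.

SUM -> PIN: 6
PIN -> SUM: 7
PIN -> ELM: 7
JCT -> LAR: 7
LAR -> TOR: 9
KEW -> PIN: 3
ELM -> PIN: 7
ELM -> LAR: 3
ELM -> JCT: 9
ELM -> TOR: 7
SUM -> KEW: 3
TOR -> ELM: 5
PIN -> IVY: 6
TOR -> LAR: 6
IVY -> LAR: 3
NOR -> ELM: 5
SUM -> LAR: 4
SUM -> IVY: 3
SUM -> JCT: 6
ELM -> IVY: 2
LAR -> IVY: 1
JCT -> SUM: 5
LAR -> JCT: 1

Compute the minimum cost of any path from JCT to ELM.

Settle nodes by increasing distance from JCT:
JCT: 0
SUM: 5  (via JCT)
LAR: 7  (via JCT)
KEW: 8  (via SUM)
IVY: 8  (via SUM)
PIN: 11  (via SUM)
TOR: 16  (via LAR)
ELM: 18  (via PIN)
Shortest route: JCT → SUM → PIN → ELM = $18.

$18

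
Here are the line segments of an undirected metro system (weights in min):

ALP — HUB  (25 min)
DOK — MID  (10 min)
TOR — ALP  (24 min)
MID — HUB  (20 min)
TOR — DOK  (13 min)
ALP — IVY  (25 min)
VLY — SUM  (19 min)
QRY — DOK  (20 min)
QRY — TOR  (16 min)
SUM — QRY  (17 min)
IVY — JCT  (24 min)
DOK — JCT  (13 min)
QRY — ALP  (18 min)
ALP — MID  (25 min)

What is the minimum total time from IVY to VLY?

Compare a few routes:
IVY - ALP - QRY - SUM - VLY: 25+18+17+19 = 79
IVY - ALP - TOR - QRY - SUM - VLY: 25+24+16+17+19 = 101
IVY - JCT - DOK - QRY - SUM - VLY: 24+13+20+17+19 = 93
Cheapest is IVY - ALP - QRY - SUM - VLY at 79 min.

79 min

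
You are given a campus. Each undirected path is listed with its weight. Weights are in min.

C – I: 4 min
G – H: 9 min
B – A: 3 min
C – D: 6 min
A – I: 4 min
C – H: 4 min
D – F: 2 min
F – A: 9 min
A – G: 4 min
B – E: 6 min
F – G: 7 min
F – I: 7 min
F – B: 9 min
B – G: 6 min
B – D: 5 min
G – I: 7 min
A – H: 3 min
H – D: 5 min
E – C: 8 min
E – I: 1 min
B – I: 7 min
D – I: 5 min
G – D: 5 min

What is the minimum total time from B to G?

6 min

Running Dijkstra from B:
B: 0
A: 3  (via B)
D: 5  (via B)
E: 6  (via B)
G: 6  (via B)
Shortest route: B–G = 6 min.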